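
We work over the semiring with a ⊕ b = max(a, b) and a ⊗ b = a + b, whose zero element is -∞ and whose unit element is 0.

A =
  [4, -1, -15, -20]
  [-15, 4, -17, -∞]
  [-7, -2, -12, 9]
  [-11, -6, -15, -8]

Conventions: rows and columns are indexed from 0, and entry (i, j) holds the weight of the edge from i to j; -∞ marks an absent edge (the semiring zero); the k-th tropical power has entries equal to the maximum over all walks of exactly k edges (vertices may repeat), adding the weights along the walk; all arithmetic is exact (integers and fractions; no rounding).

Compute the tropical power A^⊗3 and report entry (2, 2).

A^⊗2:
  [8, 3, -11, -6]
  [-11, 8, -13, -8]
  [-2, 3, -6, 1]
  [-7, -2, -23, -6]
A^⊗3:
  [12, 7, -7, -2]
  [-7, 12, -9, -4]
  [2, 7, -14, 3]
  [-3, 2, -19, -14]
Key observation: the optimum is the walk 2->3->1->2, with weight 9 + (-6) + (-17) = -14.
Optimal value attained by: walk 2->3->1->2.
Answer: (A^⊗3)[2][2] = -14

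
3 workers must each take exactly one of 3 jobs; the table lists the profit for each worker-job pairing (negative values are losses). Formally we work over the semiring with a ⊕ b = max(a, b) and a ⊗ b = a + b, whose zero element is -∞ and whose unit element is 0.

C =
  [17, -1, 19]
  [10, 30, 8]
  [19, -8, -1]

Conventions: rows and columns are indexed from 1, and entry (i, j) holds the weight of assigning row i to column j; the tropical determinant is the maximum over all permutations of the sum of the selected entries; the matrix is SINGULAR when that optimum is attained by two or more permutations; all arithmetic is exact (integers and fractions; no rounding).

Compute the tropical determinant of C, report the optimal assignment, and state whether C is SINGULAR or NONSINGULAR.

σ = (1, 2, 3): 17 + 30 + (-1) = 46
σ = (1, 3, 2): 17 + 8 + (-8) = 17
σ = (2, 1, 3): (-1) + 10 + (-1) = 8
σ = (2, 3, 1): (-1) + 8 + 19 = 26
σ = (3, 1, 2): 19 + 10 + (-8) = 21
σ = (3, 2, 1): 19 + 30 + 19 = 68
Optimal value attained by: σ = (3, 2, 1).
Answer: det⊕(C) = 68; verdict: NONSINGULAR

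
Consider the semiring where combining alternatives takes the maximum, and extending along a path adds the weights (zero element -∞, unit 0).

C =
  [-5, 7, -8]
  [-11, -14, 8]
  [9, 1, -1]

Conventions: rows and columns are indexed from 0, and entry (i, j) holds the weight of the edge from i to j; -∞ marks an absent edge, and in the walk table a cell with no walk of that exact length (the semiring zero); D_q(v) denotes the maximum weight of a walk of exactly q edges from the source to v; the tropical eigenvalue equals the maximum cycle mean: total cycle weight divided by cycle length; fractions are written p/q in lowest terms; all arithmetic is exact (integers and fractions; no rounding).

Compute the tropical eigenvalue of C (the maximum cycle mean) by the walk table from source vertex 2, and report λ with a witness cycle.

q=0: [-∞, -∞, 0]
q=1: [9, 1, -1]
q=2: [8, 16, 9]
q=3: [18, 15, 24]
Optimal cycle mean attained by: cycle 0->1->2->0, total 7 + 8 + 9, length 3.
Answer: λ = 8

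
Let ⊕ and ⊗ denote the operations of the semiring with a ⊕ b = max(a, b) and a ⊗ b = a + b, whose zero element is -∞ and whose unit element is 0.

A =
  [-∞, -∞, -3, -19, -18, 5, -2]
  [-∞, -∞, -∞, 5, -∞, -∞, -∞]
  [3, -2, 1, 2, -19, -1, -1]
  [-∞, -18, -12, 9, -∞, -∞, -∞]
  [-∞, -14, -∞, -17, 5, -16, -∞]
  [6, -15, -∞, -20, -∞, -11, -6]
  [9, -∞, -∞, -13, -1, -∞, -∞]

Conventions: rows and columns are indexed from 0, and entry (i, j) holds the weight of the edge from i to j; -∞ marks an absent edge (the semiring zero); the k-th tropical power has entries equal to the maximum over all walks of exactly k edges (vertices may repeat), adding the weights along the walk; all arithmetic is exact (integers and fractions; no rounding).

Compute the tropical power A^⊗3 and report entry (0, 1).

A^⊗2:
  [11, -5, -2, -1, -3, -4, -1]
  [-∞, -13, -7, 14, -∞, -∞, -∞]
  [8, -1, 2, 11, -2, 8, 1]
  [-9, -9, -3, 18, -31, -13, -13]
  [-10, -9, -29, -8, 10, -11, -22]
  [3, -26, 3, -10, -7, 11, 4]
  [-∞, -15, 6, -4, 4, 14, 7]
A^⊗3:
  [8, -4, 8, 8, 2, 16, 9]
  [-4, -4, 2, 23, -26, -8, -8]
  [14, 0, 5, 20, 3, 13, 6]
  [0, 0, 6, 27, -14, -4, -4]
  [-5, -4, -13, 1, 15, -5, -12]
  [17, 1, 4, 5, 3, 8, 5]
  [20, 4, 7, 8, 9, 5, 8]
Key observation: the optimum is the walk 0->2->2->1, with weight (-3) + 1 + (-2) = -4.
Optimal value attained by: walk 0->2->2->1.
Answer: (A^⊗3)[0][1] = -4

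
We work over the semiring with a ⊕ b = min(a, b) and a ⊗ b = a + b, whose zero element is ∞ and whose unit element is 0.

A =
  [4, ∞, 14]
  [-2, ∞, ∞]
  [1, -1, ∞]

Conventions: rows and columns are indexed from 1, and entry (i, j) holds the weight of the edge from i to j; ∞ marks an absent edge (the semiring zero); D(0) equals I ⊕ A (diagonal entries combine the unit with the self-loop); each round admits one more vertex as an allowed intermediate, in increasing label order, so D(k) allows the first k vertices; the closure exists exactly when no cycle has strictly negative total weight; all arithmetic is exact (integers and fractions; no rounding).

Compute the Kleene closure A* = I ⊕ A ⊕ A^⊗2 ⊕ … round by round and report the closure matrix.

D(0):
  [0, ∞, 14]
  [-2, 0, ∞]
  [1, -1, 0]
D(1):
  [0, ∞, 14]
  [-2, 0, 12]
  [1, -1, 0]
D(2):
  [0, ∞, 14]
  [-2, 0, 12]
  [-3, -1, 0]
D(3):
  [0, 13, 14]
  [-2, 0, 12]
  [-3, -1, 0]
Answer: A* = [[0, 13, 14], [-2, 0, 12], [-3, -1, 0]]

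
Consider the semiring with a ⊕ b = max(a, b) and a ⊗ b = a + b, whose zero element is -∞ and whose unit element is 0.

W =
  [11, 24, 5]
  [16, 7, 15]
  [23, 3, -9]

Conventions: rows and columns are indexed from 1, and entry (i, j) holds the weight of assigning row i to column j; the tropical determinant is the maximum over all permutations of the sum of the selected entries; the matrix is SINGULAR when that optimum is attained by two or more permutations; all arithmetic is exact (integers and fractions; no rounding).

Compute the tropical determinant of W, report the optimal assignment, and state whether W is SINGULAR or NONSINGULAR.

σ = (1, 2, 3): 11 + 7 + (-9) = 9
σ = (1, 3, 2): 11 + 15 + 3 = 29
σ = (2, 1, 3): 24 + 16 + (-9) = 31
σ = (2, 3, 1): 24 + 15 + 23 = 62
σ = (3, 1, 2): 5 + 16 + 3 = 24
σ = (3, 2, 1): 5 + 7 + 23 = 35
Optimal value attained by: σ = (2, 3, 1).
Answer: det⊕(W) = 62; verdict: NONSINGULAR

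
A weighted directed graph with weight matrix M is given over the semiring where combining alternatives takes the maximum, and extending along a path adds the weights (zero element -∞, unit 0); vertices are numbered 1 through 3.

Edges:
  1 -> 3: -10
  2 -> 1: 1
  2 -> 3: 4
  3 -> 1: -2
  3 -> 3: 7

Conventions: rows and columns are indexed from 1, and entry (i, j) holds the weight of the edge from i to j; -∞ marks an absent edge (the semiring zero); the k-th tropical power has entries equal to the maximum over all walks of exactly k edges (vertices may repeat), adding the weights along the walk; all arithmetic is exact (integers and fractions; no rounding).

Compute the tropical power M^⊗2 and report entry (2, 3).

M^⊗2:
  [-12, -∞, -3]
  [2, -∞, 11]
  [5, -∞, 14]
Key observation: the optimum is the walk 2->3->3, with weight 4 + 7 = 11.
Optimal value attained by: walk 2->3->3.
Answer: (M^⊗2)[2][3] = 11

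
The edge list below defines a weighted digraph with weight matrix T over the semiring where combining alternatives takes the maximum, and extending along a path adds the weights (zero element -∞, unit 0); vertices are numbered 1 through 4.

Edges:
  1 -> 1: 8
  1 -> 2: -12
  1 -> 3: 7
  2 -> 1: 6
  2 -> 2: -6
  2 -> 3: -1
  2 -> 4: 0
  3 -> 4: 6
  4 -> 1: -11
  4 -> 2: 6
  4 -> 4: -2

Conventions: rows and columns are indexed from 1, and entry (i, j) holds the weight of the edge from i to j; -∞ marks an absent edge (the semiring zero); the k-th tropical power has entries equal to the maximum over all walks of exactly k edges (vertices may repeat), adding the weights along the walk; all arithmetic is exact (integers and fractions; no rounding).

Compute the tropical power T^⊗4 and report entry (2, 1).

T^⊗2:
  [16, -4, 15, 13]
  [14, 6, 13, 5]
  [-5, 12, -∞, 4]
  [12, 4, 5, 6]
T^⊗3:
  [24, 19, 23, 21]
  [22, 11, 21, 19]
  [18, 10, 11, 12]
  [20, 12, 19, 11]
T^⊗4:
  [32, 27, 31, 29]
  [30, 25, 29, 27]
  [26, 18, 25, 17]
  [28, 17, 27, 25]
Key observation: the optimum is the walk 2->1->1->1->1, with weight 6 + 8 + 8 + 8 = 30.
Optimal value attained by: walk 2->1->1->1->1.
Answer: (T^⊗4)[2][1] = 30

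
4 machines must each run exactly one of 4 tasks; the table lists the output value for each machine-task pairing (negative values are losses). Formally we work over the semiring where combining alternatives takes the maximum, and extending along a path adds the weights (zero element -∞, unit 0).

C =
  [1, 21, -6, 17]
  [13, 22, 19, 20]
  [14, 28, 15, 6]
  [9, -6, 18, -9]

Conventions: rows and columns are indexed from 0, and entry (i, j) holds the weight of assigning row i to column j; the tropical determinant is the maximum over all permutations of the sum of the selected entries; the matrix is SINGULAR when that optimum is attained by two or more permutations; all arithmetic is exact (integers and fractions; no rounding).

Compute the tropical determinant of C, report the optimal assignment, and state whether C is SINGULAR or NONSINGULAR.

σ = (0, 1, 2, 3): 1 + 22 + 15 + (-9) = 29
σ = (0, 1, 3, 2): 1 + 22 + 6 + 18 = 47
σ = (0, 2, 1, 3): 1 + 19 + 28 + (-9) = 39
σ = (0, 2, 3, 1): 1 + 19 + 6 + (-6) = 20
σ = (0, 3, 1, 2): 1 + 20 + 28 + 18 = 67
σ = (0, 3, 2, 1): 1 + 20 + 15 + (-6) = 30
σ = (1, 0, 2, 3): 21 + 13 + 15 + (-9) = 40
σ = (1, 0, 3, 2): 21 + 13 + 6 + 18 = 58
σ = (1, 2, 0, 3): 21 + 19 + 14 + (-9) = 45
σ = (1, 2, 3, 0): 21 + 19 + 6 + 9 = 55
σ = (1, 3, 0, 2): 21 + 20 + 14 + 18 = 73
σ = (1, 3, 2, 0): 21 + 20 + 15 + 9 = 65
σ = (2, 0, 1, 3): (-6) + 13 + 28 + (-9) = 26
σ = (2, 0, 3, 1): (-6) + 13 + 6 + (-6) = 7
σ = (2, 1, 0, 3): (-6) + 22 + 14 + (-9) = 21
σ = (2, 1, 3, 0): (-6) + 22 + 6 + 9 = 31
σ = (2, 3, 0, 1): (-6) + 20 + 14 + (-6) = 22
σ = (2, 3, 1, 0): (-6) + 20 + 28 + 9 = 51
σ = (3, 0, 1, 2): 17 + 13 + 28 + 18 = 76
σ = (3, 0, 2, 1): 17 + 13 + 15 + (-6) = 39
σ = (3, 1, 0, 2): 17 + 22 + 14 + 18 = 71
σ = (3, 1, 2, 0): 17 + 22 + 15 + 9 = 63
σ = (3, 2, 0, 1): 17 + 19 + 14 + (-6) = 44
σ = (3, 2, 1, 0): 17 + 19 + 28 + 9 = 73
Optimal value attained by: σ = (3, 0, 1, 2).
Answer: det⊕(C) = 76; verdict: NONSINGULAR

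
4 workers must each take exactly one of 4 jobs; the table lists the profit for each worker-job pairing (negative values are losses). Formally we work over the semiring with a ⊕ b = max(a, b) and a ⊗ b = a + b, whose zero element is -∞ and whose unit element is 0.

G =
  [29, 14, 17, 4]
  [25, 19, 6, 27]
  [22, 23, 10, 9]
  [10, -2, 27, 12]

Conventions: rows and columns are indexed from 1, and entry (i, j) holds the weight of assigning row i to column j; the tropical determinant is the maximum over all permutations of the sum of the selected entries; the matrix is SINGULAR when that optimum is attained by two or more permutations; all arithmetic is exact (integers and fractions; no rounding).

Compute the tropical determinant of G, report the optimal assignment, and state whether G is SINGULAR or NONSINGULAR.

σ = (1, 2, 3, 4): 29 + 19 + 10 + 12 = 70
σ = (1, 2, 4, 3): 29 + 19 + 9 + 27 = 84
σ = (1, 3, 2, 4): 29 + 6 + 23 + 12 = 70
σ = (1, 3, 4, 2): 29 + 6 + 9 + (-2) = 42
σ = (1, 4, 2, 3): 29 + 27 + 23 + 27 = 106
σ = (1, 4, 3, 2): 29 + 27 + 10 + (-2) = 64
σ = (2, 1, 3, 4): 14 + 25 + 10 + 12 = 61
σ = (2, 1, 4, 3): 14 + 25 + 9 + 27 = 75
σ = (2, 3, 1, 4): 14 + 6 + 22 + 12 = 54
σ = (2, 3, 4, 1): 14 + 6 + 9 + 10 = 39
σ = (2, 4, 1, 3): 14 + 27 + 22 + 27 = 90
σ = (2, 4, 3, 1): 14 + 27 + 10 + 10 = 61
σ = (3, 1, 2, 4): 17 + 25 + 23 + 12 = 77
σ = (3, 1, 4, 2): 17 + 25 + 9 + (-2) = 49
σ = (3, 2, 1, 4): 17 + 19 + 22 + 12 = 70
σ = (3, 2, 4, 1): 17 + 19 + 9 + 10 = 55
σ = (3, 4, 1, 2): 17 + 27 + 22 + (-2) = 64
σ = (3, 4, 2, 1): 17 + 27 + 23 + 10 = 77
σ = (4, 1, 2, 3): 4 + 25 + 23 + 27 = 79
σ = (4, 1, 3, 2): 4 + 25 + 10 + (-2) = 37
σ = (4, 2, 1, 3): 4 + 19 + 22 + 27 = 72
σ = (4, 2, 3, 1): 4 + 19 + 10 + 10 = 43
σ = (4, 3, 1, 2): 4 + 6 + 22 + (-2) = 30
σ = (4, 3, 2, 1): 4 + 6 + 23 + 10 = 43
Optimal value attained by: σ = (1, 4, 2, 3).
Answer: det⊕(G) = 106; verdict: NONSINGULAR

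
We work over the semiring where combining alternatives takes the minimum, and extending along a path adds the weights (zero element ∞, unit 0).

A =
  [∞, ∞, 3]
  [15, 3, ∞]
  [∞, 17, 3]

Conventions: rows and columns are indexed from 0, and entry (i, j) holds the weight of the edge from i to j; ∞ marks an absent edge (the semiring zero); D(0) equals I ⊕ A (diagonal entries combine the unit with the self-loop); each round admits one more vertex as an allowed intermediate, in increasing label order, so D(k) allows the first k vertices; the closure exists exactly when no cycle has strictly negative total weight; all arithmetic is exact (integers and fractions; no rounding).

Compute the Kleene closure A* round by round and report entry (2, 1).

D(0):
  [0, ∞, 3]
  [15, 0, ∞]
  [∞, 17, 0]
D(1):
  [0, ∞, 3]
  [15, 0, 18]
  [∞, 17, 0]
D(2):
  [0, ∞, 3]
  [15, 0, 18]
  [32, 17, 0]
D(3):
  [0, 20, 3]
  [15, 0, 18]
  [32, 17, 0]
Answer: A*[2][1] = 17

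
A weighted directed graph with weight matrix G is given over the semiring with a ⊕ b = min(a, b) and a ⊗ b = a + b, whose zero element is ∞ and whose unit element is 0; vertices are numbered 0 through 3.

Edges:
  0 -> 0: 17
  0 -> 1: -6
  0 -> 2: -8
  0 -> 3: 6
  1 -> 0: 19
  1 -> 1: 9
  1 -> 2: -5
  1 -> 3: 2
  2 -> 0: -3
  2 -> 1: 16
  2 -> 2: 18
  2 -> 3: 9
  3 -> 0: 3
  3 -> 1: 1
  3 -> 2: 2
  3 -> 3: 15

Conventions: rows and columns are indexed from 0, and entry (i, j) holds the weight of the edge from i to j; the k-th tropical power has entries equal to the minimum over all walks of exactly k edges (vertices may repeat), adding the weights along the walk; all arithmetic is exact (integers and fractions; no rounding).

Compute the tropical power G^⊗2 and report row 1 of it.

G^⊗2:
  [-11, 3, -11, -4]
  [-8, 3, 4, 4]
  [12, -9, -11, 3]
  [-1, -3, -5, 3]
Answer: row 1 of G^⊗2 = [-8, 3, 4, 4]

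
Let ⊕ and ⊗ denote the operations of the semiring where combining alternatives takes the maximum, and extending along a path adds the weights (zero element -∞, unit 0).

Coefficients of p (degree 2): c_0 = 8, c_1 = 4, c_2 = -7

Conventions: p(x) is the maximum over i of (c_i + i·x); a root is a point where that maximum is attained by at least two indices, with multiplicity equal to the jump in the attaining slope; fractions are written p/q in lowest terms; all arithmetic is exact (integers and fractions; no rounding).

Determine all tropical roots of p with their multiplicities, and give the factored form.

hull edge (i=0, c=8) to (i=1, c=4): slope -4, span 1
hull edge (i=1, c=4) to (i=2, c=-7): slope -11, span 1
Factored form: p(x) = -7 ⊗ (x ⊕ 4) ⊗ (x ⊕ 11)
Answer: roots = 4 (mult 1), 11 (mult 1)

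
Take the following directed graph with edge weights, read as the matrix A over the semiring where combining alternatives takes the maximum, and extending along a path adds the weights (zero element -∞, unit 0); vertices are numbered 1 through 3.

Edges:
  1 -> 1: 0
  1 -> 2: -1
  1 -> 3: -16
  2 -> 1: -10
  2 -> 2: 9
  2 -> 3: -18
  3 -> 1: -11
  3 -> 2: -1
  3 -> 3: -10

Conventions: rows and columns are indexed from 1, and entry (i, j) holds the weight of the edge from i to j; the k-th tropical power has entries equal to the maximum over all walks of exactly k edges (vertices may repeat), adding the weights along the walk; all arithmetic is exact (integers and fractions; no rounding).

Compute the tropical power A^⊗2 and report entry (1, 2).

A^⊗2:
  [0, 8, -16]
  [-1, 18, -9]
  [-11, 8, -19]
Key observation: the optimum is the walk 1->2->2, with weight (-1) + 9 = 8.
Optimal value attained by: walk 1->2->2.
Answer: (A^⊗2)[1][2] = 8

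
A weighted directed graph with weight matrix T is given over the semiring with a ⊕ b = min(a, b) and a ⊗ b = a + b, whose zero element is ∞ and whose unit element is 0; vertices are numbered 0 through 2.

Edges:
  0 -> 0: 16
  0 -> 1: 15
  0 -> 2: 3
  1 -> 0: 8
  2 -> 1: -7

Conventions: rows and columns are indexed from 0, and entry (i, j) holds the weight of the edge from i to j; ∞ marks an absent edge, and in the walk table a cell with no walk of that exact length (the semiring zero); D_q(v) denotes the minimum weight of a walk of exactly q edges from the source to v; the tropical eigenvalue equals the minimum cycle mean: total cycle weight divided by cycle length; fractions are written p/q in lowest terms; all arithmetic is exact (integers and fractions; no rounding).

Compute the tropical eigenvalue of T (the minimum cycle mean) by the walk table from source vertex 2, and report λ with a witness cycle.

q=0: [∞, ∞, 0]
q=1: [∞, -7, ∞]
q=2: [1, ∞, ∞]
q=3: [17, 16, 4]
Optimal cycle mean attained by: cycle 0->2->1->0, total 3 + (-7) + 8, length 3.
Answer: λ = 4/3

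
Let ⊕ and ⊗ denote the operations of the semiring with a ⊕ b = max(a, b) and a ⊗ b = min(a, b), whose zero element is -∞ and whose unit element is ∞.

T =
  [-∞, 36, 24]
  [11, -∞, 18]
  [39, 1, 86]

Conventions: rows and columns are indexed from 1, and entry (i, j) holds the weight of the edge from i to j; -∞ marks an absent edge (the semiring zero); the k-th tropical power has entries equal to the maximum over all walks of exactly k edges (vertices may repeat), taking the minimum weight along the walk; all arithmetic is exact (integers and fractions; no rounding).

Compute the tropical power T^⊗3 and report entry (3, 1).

T^⊗2:
  [24, 1, 24]
  [18, 11, 18]
  [39, 36, 86]
T^⊗3:
  [24, 24, 24]
  [18, 18, 18]
  [39, 36, 86]
Key observation: the optimum is the walk 3->3->3->1, with weight 86 min 86 min 39 = 39.
Optimal value attained by: walk 3->3->3->1.
Answer: (T^⊗3)[3][1] = 39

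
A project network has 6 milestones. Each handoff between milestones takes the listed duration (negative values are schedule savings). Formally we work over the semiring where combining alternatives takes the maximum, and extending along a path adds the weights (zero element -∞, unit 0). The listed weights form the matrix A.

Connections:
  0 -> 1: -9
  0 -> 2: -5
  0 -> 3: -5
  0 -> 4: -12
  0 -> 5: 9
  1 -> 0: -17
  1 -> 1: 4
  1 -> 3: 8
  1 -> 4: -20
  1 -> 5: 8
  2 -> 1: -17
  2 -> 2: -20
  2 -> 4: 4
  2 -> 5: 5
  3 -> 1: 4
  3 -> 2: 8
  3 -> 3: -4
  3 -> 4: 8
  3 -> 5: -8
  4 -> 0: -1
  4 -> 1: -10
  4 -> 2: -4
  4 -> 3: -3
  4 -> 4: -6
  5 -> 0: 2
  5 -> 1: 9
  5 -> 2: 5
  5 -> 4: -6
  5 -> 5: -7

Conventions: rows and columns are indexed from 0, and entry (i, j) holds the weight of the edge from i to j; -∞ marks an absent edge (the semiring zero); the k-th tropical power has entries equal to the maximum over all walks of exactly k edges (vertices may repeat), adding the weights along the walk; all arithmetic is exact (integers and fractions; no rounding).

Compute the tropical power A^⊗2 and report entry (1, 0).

A^⊗2:
  [11, 18, 14, -1, 3, 2]
  [10, 17, 16, 12, 16, 12]
  [7, 14, 10, 1, -1, -2]
  [7, 8, 4, 12, 12, 13]
  [-7, 1, 5, -2, 5, 8]
  [-5, 13, -2, 17, 9, 17]
Key observation: the optimum is the walk 1->5->0, with weight 8 + 2 = 10.
Optimal value attained by: walk 1->5->0.
Answer: (A^⊗2)[1][0] = 10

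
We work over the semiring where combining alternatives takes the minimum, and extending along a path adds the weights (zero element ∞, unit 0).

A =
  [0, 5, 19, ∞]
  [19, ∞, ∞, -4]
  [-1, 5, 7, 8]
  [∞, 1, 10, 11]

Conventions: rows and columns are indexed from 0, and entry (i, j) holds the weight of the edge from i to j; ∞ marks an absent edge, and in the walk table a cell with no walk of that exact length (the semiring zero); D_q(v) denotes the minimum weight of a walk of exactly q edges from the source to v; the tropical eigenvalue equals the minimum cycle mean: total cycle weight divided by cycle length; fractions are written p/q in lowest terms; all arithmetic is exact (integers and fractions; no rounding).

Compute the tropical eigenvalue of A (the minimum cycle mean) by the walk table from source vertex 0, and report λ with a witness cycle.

q=0: [0, ∞, ∞, ∞]
q=1: [0, 5, 19, ∞]
q=2: [0, 5, 19, 1]
q=3: [0, 2, 11, 1]
q=4: [0, 2, 11, -2]
Optimal cycle mean attained by: cycle 1->3->1, total (-4) + 1, length 2.
Answer: λ = -3/2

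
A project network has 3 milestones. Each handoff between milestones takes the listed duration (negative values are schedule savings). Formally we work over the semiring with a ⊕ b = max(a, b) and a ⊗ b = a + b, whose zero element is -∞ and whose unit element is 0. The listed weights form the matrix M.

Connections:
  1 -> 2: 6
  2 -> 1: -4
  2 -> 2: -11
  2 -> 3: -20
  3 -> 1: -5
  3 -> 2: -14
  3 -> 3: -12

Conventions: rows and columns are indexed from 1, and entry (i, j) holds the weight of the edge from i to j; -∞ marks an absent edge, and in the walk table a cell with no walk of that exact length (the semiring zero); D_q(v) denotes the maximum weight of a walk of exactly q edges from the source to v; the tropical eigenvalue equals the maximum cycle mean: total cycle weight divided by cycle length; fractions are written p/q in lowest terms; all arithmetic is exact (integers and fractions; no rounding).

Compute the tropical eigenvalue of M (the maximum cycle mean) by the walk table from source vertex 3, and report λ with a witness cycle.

q=0: [-∞, -∞, 0]
q=1: [-5, -14, -12]
q=2: [-17, 1, -24]
q=3: [-3, -10, -19]
Optimal cycle mean attained by: cycle 1->2->1, total 6 + (-4), length 2.
Answer: λ = 1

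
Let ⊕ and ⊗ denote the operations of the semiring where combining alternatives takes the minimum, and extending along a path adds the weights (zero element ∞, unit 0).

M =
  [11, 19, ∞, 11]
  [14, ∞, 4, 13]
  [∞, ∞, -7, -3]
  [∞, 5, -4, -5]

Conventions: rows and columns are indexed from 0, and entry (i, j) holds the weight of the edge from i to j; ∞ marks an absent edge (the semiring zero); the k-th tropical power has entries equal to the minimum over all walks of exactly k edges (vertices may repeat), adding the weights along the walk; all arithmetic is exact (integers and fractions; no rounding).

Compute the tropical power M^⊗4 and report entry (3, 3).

M^⊗2:
  [22, 16, 7, 6]
  [25, 18, -3, 1]
  [∞, 2, -14, -10]
  [19, 0, -11, -10]
M^⊗3:
  [30, 11, 0, 1]
  [32, 6, -10, -6]
  [16, -5, -21, -17]
  [14, -5, -18, -15]
M^⊗4:
  [25, 6, -7, -4]
  [20, -1, -17, -13]
  [9, -12, -28, -24]
  [9, -10, -25, -21]
Key observation: the optimum is the walk 3->2->2->2->3, with weight (-4) + (-7) + (-7) + (-3) = -21.
Optimal value attained by: walk 3->2->2->2->3.
Answer: (M^⊗4)[3][3] = -21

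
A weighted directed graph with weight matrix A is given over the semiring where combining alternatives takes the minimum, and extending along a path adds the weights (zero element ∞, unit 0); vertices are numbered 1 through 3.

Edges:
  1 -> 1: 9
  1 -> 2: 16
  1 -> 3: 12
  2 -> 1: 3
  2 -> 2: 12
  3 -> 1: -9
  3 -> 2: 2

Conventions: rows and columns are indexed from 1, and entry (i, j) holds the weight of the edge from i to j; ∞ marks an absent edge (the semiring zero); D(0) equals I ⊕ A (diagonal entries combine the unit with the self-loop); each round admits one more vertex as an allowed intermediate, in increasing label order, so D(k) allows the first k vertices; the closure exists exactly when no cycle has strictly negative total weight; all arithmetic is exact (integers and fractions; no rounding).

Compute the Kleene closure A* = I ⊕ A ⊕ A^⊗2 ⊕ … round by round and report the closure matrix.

D(0):
  [0, 16, 12]
  [3, 0, ∞]
  [-9, 2, 0]
D(1):
  [0, 16, 12]
  [3, 0, 15]
  [-9, 2, 0]
D(2):
  [0, 16, 12]
  [3, 0, 15]
  [-9, 2, 0]
D(3):
  [0, 14, 12]
  [3, 0, 15]
  [-9, 2, 0]
Answer: A* = [[0, 14, 12], [3, 0, 15], [-9, 2, 0]]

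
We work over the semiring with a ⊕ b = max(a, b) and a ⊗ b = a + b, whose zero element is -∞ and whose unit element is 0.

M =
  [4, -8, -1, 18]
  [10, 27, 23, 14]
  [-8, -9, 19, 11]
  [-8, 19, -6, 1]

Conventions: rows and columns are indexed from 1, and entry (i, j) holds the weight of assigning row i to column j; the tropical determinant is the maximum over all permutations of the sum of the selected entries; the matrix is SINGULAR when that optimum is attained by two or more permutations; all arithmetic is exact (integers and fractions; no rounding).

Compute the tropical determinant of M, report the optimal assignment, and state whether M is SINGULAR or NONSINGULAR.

σ = (1, 2, 3, 4): 4 + 27 + 19 + 1 = 51
σ = (1, 2, 4, 3): 4 + 27 + 11 + (-6) = 36
σ = (1, 3, 2, 4): 4 + 23 + (-9) + 1 = 19
σ = (1, 3, 4, 2): 4 + 23 + 11 + 19 = 57
σ = (1, 4, 2, 3): 4 + 14 + (-9) + (-6) = 3
σ = (1, 4, 3, 2): 4 + 14 + 19 + 19 = 56
σ = (2, 1, 3, 4): (-8) + 10 + 19 + 1 = 22
σ = (2, 1, 4, 3): (-8) + 10 + 11 + (-6) = 7
σ = (2, 3, 1, 4): (-8) + 23 + (-8) + 1 = 8
σ = (2, 3, 4, 1): (-8) + 23 + 11 + (-8) = 18
σ = (2, 4, 1, 3): (-8) + 14 + (-8) + (-6) = -8
σ = (2, 4, 3, 1): (-8) + 14 + 19 + (-8) = 17
σ = (3, 1, 2, 4): (-1) + 10 + (-9) + 1 = 1
σ = (3, 1, 4, 2): (-1) + 10 + 11 + 19 = 39
σ = (3, 2, 1, 4): (-1) + 27 + (-8) + 1 = 19
σ = (3, 2, 4, 1): (-1) + 27 + 11 + (-8) = 29
σ = (3, 4, 1, 2): (-1) + 14 + (-8) + 19 = 24
σ = (3, 4, 2, 1): (-1) + 14 + (-9) + (-8) = -4
σ = (4, 1, 2, 3): 18 + 10 + (-9) + (-6) = 13
σ = (4, 1, 3, 2): 18 + 10 + 19 + 19 = 66
σ = (4, 2, 1, 3): 18 + 27 + (-8) + (-6) = 31
σ = (4, 2, 3, 1): 18 + 27 + 19 + (-8) = 56
σ = (4, 3, 1, 2): 18 + 23 + (-8) + 19 = 52
σ = (4, 3, 2, 1): 18 + 23 + (-9) + (-8) = 24
Optimal value attained by: σ = (4, 1, 3, 2).
Answer: det⊕(M) = 66; verdict: NONSINGULAR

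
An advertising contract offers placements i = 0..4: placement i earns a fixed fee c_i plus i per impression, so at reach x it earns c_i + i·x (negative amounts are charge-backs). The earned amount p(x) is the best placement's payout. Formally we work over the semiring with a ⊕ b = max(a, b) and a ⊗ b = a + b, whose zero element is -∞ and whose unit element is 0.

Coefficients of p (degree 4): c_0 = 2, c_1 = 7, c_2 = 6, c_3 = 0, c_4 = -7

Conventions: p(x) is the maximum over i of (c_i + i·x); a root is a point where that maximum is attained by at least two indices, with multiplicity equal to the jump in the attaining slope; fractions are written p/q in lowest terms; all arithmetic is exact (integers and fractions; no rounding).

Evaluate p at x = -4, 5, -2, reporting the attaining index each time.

p(-4) = max(2+0·(-4)=2, 7+1·(-4)=3, 6+2·(-4)=-2, 0+3·(-4)=-12, -7+4·(-4)=-23) = 3 (attained by i=1)
p(5) = max(2+0·5=2, 7+1·5=12, 6+2·5=16, 0+3·5=15, -7+4·5=13) = 16 (attained by i=2)
p(-2) = max(2+0·(-2)=2, 7+1·(-2)=5, 6+2·(-2)=2, 0+3·(-2)=-6, -7+4·(-2)=-15) = 5 (attained by i=1)
Answer: p(-4) = 3; p(5) = 16; p(-2) = 5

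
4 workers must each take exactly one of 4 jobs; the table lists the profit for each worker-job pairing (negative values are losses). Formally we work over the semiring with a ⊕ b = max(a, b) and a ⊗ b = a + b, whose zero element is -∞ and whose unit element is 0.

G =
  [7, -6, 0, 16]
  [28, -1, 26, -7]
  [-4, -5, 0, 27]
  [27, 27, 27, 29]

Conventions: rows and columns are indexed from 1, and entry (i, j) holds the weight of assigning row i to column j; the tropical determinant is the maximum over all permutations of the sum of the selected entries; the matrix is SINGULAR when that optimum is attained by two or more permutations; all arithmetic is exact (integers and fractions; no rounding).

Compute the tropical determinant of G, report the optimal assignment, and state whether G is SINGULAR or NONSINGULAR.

σ = (1, 2, 3, 4): 7 + (-1) + 0 + 29 = 35
σ = (1, 2, 4, 3): 7 + (-1) + 27 + 27 = 60
σ = (1, 3, 2, 4): 7 + 26 + (-5) + 29 = 57
σ = (1, 3, 4, 2): 7 + 26 + 27 + 27 = 87
σ = (1, 4, 2, 3): 7 + (-7) + (-5) + 27 = 22
σ = (1, 4, 3, 2): 7 + (-7) + 0 + 27 = 27
σ = (2, 1, 3, 4): (-6) + 28 + 0 + 29 = 51
σ = (2, 1, 4, 3): (-6) + 28 + 27 + 27 = 76
σ = (2, 3, 1, 4): (-6) + 26 + (-4) + 29 = 45
σ = (2, 3, 4, 1): (-6) + 26 + 27 + 27 = 74
σ = (2, 4, 1, 3): (-6) + (-7) + (-4) + 27 = 10
σ = (2, 4, 3, 1): (-6) + (-7) + 0 + 27 = 14
σ = (3, 1, 2, 4): 0 + 28 + (-5) + 29 = 52
σ = (3, 1, 4, 2): 0 + 28 + 27 + 27 = 82
σ = (3, 2, 1, 4): 0 + (-1) + (-4) + 29 = 24
σ = (3, 2, 4, 1): 0 + (-1) + 27 + 27 = 53
σ = (3, 4, 1, 2): 0 + (-7) + (-4) + 27 = 16
σ = (3, 4, 2, 1): 0 + (-7) + (-5) + 27 = 15
σ = (4, 1, 2, 3): 16 + 28 + (-5) + 27 = 66
σ = (4, 1, 3, 2): 16 + 28 + 0 + 27 = 71
σ = (4, 2, 1, 3): 16 + (-1) + (-4) + 27 = 38
σ = (4, 2, 3, 1): 16 + (-1) + 0 + 27 = 42
σ = (4, 3, 1, 2): 16 + 26 + (-4) + 27 = 65
σ = (4, 3, 2, 1): 16 + 26 + (-5) + 27 = 64
Optimal value attained by: σ = (1, 3, 4, 2).
Answer: det⊕(G) = 87; verdict: NONSINGULAR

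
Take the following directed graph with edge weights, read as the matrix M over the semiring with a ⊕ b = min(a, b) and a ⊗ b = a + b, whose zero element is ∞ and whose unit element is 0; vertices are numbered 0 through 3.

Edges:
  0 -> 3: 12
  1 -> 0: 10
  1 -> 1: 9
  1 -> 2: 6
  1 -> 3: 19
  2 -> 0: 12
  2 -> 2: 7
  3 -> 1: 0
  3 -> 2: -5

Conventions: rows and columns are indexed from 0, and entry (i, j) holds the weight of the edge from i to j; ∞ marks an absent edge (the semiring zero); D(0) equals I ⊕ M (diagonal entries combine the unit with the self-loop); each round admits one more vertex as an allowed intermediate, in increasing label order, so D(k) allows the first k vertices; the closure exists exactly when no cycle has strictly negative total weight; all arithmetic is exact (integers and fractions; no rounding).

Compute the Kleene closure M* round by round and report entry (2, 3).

D(0):
  [0, ∞, ∞, 12]
  [10, 0, 6, 19]
  [12, ∞, 0, ∞]
  [∞, 0, -5, 0]
D(1):
  [0, ∞, ∞, 12]
  [10, 0, 6, 19]
  [12, ∞, 0, 24]
  [∞, 0, -5, 0]
D(2):
  [0, ∞, ∞, 12]
  [10, 0, 6, 19]
  [12, ∞, 0, 24]
  [10, 0, -5, 0]
D(3):
  [0, ∞, ∞, 12]
  [10, 0, 6, 19]
  [12, ∞, 0, 24]
  [7, 0, -5, 0]
D(4):
  [0, 12, 7, 12]
  [10, 0, 6, 19]
  [12, 24, 0, 24]
  [7, 0, -5, 0]
Answer: M*[2][3] = 24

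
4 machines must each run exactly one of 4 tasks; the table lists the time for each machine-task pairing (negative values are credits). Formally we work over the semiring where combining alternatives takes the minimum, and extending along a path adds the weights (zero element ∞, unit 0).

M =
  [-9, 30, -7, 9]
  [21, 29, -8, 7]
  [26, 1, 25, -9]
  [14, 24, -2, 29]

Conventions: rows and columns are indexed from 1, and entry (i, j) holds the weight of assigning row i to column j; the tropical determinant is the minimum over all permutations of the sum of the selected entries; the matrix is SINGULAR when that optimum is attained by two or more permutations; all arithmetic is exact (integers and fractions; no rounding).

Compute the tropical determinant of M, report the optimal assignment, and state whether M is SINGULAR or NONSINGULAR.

σ = (1, 2, 3, 4): (-9) + 29 + 25 + 29 = 74
σ = (1, 2, 4, 3): (-9) + 29 + (-9) + (-2) = 9
σ = (1, 3, 2, 4): (-9) + (-8) + 1 + 29 = 13
σ = (1, 3, 4, 2): (-9) + (-8) + (-9) + 24 = -2
σ = (1, 4, 2, 3): (-9) + 7 + 1 + (-2) = -3
σ = (1, 4, 3, 2): (-9) + 7 + 25 + 24 = 47
σ = (2, 1, 3, 4): 30 + 21 + 25 + 29 = 105
σ = (2, 1, 4, 3): 30 + 21 + (-9) + (-2) = 40
σ = (2, 3, 1, 4): 30 + (-8) + 26 + 29 = 77
σ = (2, 3, 4, 1): 30 + (-8) + (-9) + 14 = 27
σ = (2, 4, 1, 3): 30 + 7 + 26 + (-2) = 61
σ = (2, 4, 3, 1): 30 + 7 + 25 + 14 = 76
σ = (3, 1, 2, 4): (-7) + 21 + 1 + 29 = 44
σ = (3, 1, 4, 2): (-7) + 21 + (-9) + 24 = 29
σ = (3, 2, 1, 4): (-7) + 29 + 26 + 29 = 77
σ = (3, 2, 4, 1): (-7) + 29 + (-9) + 14 = 27
σ = (3, 4, 1, 2): (-7) + 7 + 26 + 24 = 50
σ = (3, 4, 2, 1): (-7) + 7 + 1 + 14 = 15
σ = (4, 1, 2, 3): 9 + 21 + 1 + (-2) = 29
σ = (4, 1, 3, 2): 9 + 21 + 25 + 24 = 79
σ = (4, 2, 1, 3): 9 + 29 + 26 + (-2) = 62
σ = (4, 2, 3, 1): 9 + 29 + 25 + 14 = 77
σ = (4, 3, 1, 2): 9 + (-8) + 26 + 24 = 51
σ = (4, 3, 2, 1): 9 + (-8) + 1 + 14 = 16
Optimal value attained by: σ = (1, 4, 2, 3).
Answer: det⊕(M) = -3; verdict: NONSINGULAR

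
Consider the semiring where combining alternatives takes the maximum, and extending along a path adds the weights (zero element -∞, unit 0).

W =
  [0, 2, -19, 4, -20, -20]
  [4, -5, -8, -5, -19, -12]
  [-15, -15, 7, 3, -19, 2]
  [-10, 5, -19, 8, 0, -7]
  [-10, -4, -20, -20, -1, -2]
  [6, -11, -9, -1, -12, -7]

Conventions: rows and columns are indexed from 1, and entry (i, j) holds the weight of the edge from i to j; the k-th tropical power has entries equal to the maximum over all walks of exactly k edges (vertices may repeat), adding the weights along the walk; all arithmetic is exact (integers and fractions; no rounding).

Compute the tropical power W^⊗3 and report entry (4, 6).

W^⊗2:
  [6, 9, -6, 12, 4, -3]
  [4, 6, -1, 8, -5, -6]
  [8, 8, 14, 11, 3, 9]
  [9, 13, -3, 16, 8, 1]
  [4, -5, -11, -3, -2, -3]
  [6, 8, -2, 10, -1, -7]
W^⊗3:
  [13, 17, 1, 20, 12, 5]
  [10, 13, 6, 16, 8, 1]
  [15, 16, 21, 19, 11, 16]
  [17, 21, 5, 24, 16, 9]
  [4, 6, -4, 8, -3, -4]
  [12, 15, 5, 18, 10, 3]
Key observation: the optimum is the walk 4->4->4->6, with weight 8 + 8 + (-7) = 9.
Optimal value attained by: walk 4->4->4->6.
Answer: (W^⊗3)[4][6] = 9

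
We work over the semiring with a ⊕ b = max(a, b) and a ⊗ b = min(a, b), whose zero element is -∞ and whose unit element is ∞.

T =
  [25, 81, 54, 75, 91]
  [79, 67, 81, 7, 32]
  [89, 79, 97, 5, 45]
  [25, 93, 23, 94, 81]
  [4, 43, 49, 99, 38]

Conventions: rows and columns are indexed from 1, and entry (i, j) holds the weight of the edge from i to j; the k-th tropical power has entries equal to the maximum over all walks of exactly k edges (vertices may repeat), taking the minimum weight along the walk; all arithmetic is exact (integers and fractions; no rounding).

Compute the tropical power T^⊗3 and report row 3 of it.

T^⊗2:
  [79, 75, 81, 91, 75]
  [81, 79, 81, 75, 79]
  [89, 81, 97, 75, 89]
  [79, 93, 81, 94, 81]
  [49, 93, 49, 94, 81]
T^⊗3:
  [81, 91, 81, 91, 81]
  [81, 81, 81, 79, 81]
  [89, 81, 97, 89, 89]
  [81, 93, 81, 94, 81]
  [79, 93, 81, 94, 81]
Answer: row 3 of T^⊗3 = [89, 81, 97, 89, 89]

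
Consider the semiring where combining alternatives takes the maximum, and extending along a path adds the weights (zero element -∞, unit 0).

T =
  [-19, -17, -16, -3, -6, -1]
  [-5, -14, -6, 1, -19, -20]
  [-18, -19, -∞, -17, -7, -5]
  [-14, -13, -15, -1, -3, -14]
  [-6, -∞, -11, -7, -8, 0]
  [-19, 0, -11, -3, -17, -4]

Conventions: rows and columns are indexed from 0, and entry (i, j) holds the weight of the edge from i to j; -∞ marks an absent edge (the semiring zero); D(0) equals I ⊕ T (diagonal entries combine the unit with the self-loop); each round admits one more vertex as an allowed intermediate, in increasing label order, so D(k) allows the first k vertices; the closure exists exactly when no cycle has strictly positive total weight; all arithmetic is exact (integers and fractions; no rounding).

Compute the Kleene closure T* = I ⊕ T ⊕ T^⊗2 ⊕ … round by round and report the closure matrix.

D(0):
  [0, -17, -16, -3, -6, -1]
  [-5, 0, -6, 1, -19, -20]
  [-18, -19, 0, -17, -7, -5]
  [-14, -13, -15, 0, -3, -14]
  [-6, -∞, -11, -7, 0, 0]
  [-19, 0, -11, -3, -17, 0]
D(1):
  [0, -17, -16, -3, -6, -1]
  [-5, 0, -6, 1, -11, -6]
  [-18, -19, 0, -17, -7, -5]
  [-14, -13, -15, 0, -3, -14]
  [-6, -23, -11, -7, 0, 0]
  [-19, 0, -11, -3, -17, 0]
D(2):
  [0, -17, -16, -3, -6, -1]
  [-5, 0, -6, 1, -11, -6]
  [-18, -19, 0, -17, -7, -5]
  [-14, -13, -15, 0, -3, -14]
  [-6, -23, -11, -7, 0, 0]
  [-5, 0, -6, 1, -11, 0]
D(3):
  [0, -17, -16, -3, -6, -1]
  [-5, 0, -6, 1, -11, -6]
  [-18, -19, 0, -17, -7, -5]
  [-14, -13, -15, 0, -3, -14]
  [-6, -23, -11, -7, 0, 0]
  [-5, 0, -6, 1, -11, 0]
D(4):
  [0, -16, -16, -3, -6, -1]
  [-5, 0, -6, 1, -2, -6]
  [-18, -19, 0, -17, -7, -5]
  [-14, -13, -15, 0, -3, -14]
  [-6, -20, -11, -7, 0, 0]
  [-5, 0, -6, 1, -2, 0]
D(5):
  [0, -16, -16, -3, -6, -1]
  [-5, 0, -6, 1, -2, -2]
  [-13, -19, 0, -14, -7, -5]
  [-9, -13, -14, 0, -3, -3]
  [-6, -20, -11, -7, 0, 0]
  [-5, 0, -6, 1, -2, 0]
D(6):
  [0, -1, -7, 0, -3, -1]
  [-5, 0, -6, 1, -2, -2]
  [-10, -5, 0, -4, -7, -5]
  [-8, -3, -9, 0, -3, -3]
  [-5, 0, -6, 1, 0, 0]
  [-5, 0, -6, 1, -2, 0]
Answer: T* = [[0, -1, -7, 0, -3, -1], [-5, 0, -6, 1, -2, -2], [-10, -5, 0, -4, -7, -5], [-8, -3, -9, 0, -3, -3], [-5, 0, -6, 1, 0, 0], [-5, 0, -6, 1, -2, 0]]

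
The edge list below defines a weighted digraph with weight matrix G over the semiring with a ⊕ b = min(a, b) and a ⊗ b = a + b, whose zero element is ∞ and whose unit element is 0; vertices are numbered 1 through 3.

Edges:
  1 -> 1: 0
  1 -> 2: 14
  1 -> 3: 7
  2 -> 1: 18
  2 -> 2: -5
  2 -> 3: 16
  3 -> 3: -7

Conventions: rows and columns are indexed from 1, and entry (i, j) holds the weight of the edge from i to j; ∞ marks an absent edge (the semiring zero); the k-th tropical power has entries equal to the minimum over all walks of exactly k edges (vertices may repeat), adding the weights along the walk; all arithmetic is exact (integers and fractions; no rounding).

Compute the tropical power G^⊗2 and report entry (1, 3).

G^⊗2:
  [0, 9, 0]
  [13, -10, 9]
  [∞, ∞, -14]
Key observation: the optimum is the walk 1->3->3, with weight 7 + (-7) = 0.
Optimal value attained by: walk 1->3->3.
Answer: (G^⊗2)[1][3] = 0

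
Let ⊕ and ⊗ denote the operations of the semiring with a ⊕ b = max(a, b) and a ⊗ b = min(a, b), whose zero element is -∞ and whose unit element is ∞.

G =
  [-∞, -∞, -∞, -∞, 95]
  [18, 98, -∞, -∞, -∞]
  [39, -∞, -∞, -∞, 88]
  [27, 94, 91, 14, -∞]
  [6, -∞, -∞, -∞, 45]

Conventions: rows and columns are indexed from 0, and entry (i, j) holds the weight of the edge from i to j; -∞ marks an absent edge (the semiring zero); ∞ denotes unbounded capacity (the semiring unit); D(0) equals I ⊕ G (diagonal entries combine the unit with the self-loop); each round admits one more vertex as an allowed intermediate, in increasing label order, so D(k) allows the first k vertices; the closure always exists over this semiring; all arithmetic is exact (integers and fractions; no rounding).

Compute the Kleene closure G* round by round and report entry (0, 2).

D(0):
  [∞, -∞, -∞, -∞, 95]
  [18, ∞, -∞, -∞, -∞]
  [39, -∞, ∞, -∞, 88]
  [27, 94, 91, ∞, -∞]
  [6, -∞, -∞, -∞, ∞]
D(1):
  [∞, -∞, -∞, -∞, 95]
  [18, ∞, -∞, -∞, 18]
  [39, -∞, ∞, -∞, 88]
  [27, 94, 91, ∞, 27]
  [6, -∞, -∞, -∞, ∞]
D(2):
  [∞, -∞, -∞, -∞, 95]
  [18, ∞, -∞, -∞, 18]
  [39, -∞, ∞, -∞, 88]
  [27, 94, 91, ∞, 27]
  [6, -∞, -∞, -∞, ∞]
D(3):
  [∞, -∞, -∞, -∞, 95]
  [18, ∞, -∞, -∞, 18]
  [39, -∞, ∞, -∞, 88]
  [39, 94, 91, ∞, 88]
  [6, -∞, -∞, -∞, ∞]
D(4):
  [∞, -∞, -∞, -∞, 95]
  [18, ∞, -∞, -∞, 18]
  [39, -∞, ∞, -∞, 88]
  [39, 94, 91, ∞, 88]
  [6, -∞, -∞, -∞, ∞]
D(5):
  [∞, -∞, -∞, -∞, 95]
  [18, ∞, -∞, -∞, 18]
  [39, -∞, ∞, -∞, 88]
  [39, 94, 91, ∞, 88]
  [6, -∞, -∞, -∞, ∞]
Answer: G*[0][2] = -∞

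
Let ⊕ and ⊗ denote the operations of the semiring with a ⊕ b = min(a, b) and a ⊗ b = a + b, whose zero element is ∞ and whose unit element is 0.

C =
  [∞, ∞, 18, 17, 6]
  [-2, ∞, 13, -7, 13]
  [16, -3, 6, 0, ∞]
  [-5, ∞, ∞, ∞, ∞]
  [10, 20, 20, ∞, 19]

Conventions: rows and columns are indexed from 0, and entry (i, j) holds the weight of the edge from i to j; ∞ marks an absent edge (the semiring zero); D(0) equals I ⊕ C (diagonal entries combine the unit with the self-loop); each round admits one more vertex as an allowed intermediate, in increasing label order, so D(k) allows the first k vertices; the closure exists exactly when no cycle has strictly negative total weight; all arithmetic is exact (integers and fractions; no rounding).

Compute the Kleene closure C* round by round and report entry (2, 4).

D(0):
  [0, ∞, 18, 17, 6]
  [-2, 0, 13, -7, 13]
  [16, -3, 0, 0, ∞]
  [-5, ∞, ∞, 0, ∞]
  [10, 20, 20, ∞, 0]
D(1):
  [0, ∞, 18, 17, 6]
  [-2, 0, 13, -7, 4]
  [16, -3, 0, 0, 22]
  [-5, ∞, 13, 0, 1]
  [10, 20, 20, 27, 0]
D(2):
  [0, ∞, 18, 17, 6]
  [-2, 0, 13, -7, 4]
  [-5, -3, 0, -10, 1]
  [-5, ∞, 13, 0, 1]
  [10, 20, 20, 13, 0]
D(3):
  [0, 15, 18, 8, 6]
  [-2, 0, 13, -7, 4]
  [-5, -3, 0, -10, 1]
  [-5, 10, 13, 0, 1]
  [10, 17, 20, 10, 0]
D(4):
  [0, 15, 18, 8, 6]
  [-12, 0, 6, -7, -6]
  [-15, -3, 0, -10, -9]
  [-5, 10, 13, 0, 1]
  [5, 17, 20, 10, 0]
D(5):
  [0, 15, 18, 8, 6]
  [-12, 0, 6, -7, -6]
  [-15, -3, 0, -10, -9]
  [-5, 10, 13, 0, 1]
  [5, 17, 20, 10, 0]
Answer: C*[2][4] = -9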